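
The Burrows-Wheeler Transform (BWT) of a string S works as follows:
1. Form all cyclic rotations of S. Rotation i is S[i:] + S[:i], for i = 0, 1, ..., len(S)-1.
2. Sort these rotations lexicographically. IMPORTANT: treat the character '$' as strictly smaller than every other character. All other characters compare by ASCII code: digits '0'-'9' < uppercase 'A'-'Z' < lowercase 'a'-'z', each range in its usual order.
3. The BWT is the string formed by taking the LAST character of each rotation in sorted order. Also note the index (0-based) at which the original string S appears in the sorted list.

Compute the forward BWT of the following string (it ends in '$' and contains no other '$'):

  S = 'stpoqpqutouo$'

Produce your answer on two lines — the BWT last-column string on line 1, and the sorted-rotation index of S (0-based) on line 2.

All 13 rotations (rotation i = S[i:]+S[:i]):
  rot[0] = stpoqpqutouo$
  rot[1] = tpoqpqutouo$s
  rot[2] = poqpqutouo$st
  rot[3] = oqpqutouo$stp
  rot[4] = qpqutouo$stpo
  rot[5] = pqutouo$stpoq
  rot[6] = qutouo$stpoqp
  rot[7] = utouo$stpoqpq
  rot[8] = touo$stpoqpqu
  rot[9] = ouo$stpoqpqut
  rot[10] = uo$stpoqpquto
  rot[11] = o$stpoqpqutou
  rot[12] = $stpoqpqutouo
Sorted (with $ < everything):
  sorted[0] = $stpoqpqutouo  (last char: 'o')
  sorted[1] = o$stpoqpqutou  (last char: 'u')
  sorted[2] = oqpqutouo$stp  (last char: 'p')
  sorted[3] = ouo$stpoqpqut  (last char: 't')
  sorted[4] = poqpqutouo$st  (last char: 't')
  sorted[5] = pqutouo$stpoq  (last char: 'q')
  sorted[6] = qpqutouo$stpo  (last char: 'o')
  sorted[7] = qutouo$stpoqp  (last char: 'p')
  sorted[8] = stpoqpqutouo$  (last char: '$')
  sorted[9] = touo$stpoqpqu  (last char: 'u')
  sorted[10] = tpoqpqutouo$s  (last char: 's')
  sorted[11] = uo$stpoqpquto  (last char: 'o')
  sorted[12] = utouo$stpoqpq  (last char: 'q')
Last column: oupttqop$usoq
Original string S is at sorted index 8

Answer: oupttqop$usoq
8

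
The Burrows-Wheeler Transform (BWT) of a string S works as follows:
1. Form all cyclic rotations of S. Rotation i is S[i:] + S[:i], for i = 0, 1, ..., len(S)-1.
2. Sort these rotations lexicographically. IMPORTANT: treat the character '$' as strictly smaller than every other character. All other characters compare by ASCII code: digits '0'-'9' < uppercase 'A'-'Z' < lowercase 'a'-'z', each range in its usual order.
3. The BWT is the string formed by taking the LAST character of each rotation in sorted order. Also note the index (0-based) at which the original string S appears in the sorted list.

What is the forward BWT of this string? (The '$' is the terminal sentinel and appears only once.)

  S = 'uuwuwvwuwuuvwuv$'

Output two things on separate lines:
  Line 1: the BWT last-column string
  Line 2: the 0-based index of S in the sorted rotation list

All 16 rotations (rotation i = S[i:]+S[:i]):
  rot[0] = uuwuwvwuwuuvwuv$
  rot[1] = uwuwvwuwuuvwuv$u
  rot[2] = wuwvwuwuuvwuv$uu
  rot[3] = uwvwuwuuvwuv$uuw
  rot[4] = wvwuwuuvwuv$uuwu
  rot[5] = vwuwuuvwuv$uuwuw
  rot[6] = wuwuuvwuv$uuwuwv
  rot[7] = uwuuvwuv$uuwuwvw
  rot[8] = wuuvwuv$uuwuwvwu
  rot[9] = uuvwuv$uuwuwvwuw
  rot[10] = uvwuv$uuwuwvwuwu
  rot[11] = vwuv$uuwuwvwuwuu
  rot[12] = wuv$uuwuwvwuwuuv
  rot[13] = uv$uuwuwvwuwuuvw
  rot[14] = v$uuwuwvwuwuuvwu
  rot[15] = $uuwuwvwuwuuvwuv
Sorted (with $ < everything):
  sorted[0] = $uuwuwvwuwuuvwuv  (last char: 'v')
  sorted[1] = uuvwuv$uuwuwvwuw  (last char: 'w')
  sorted[2] = uuwuwvwuwuuvwuv$  (last char: '$')
  sorted[3] = uv$uuwuwvwuwuuvw  (last char: 'w')
  sorted[4] = uvwuv$uuwuwvwuwu  (last char: 'u')
  sorted[5] = uwuuvwuv$uuwuwvw  (last char: 'w')
  sorted[6] = uwuwvwuwuuvwuv$u  (last char: 'u')
  sorted[7] = uwvwuwuuvwuv$uuw  (last char: 'w')
  sorted[8] = v$uuwuwvwuwuuvwu  (last char: 'u')
  sorted[9] = vwuv$uuwuwvwuwuu  (last char: 'u')
  sorted[10] = vwuwuuvwuv$uuwuw  (last char: 'w')
  sorted[11] = wuuvwuv$uuwuwvwu  (last char: 'u')
  sorted[12] = wuv$uuwuwvwuwuuv  (last char: 'v')
  sorted[13] = wuwuuvwuv$uuwuwv  (last char: 'v')
  sorted[14] = wuwvwuwuuvwuv$uu  (last char: 'u')
  sorted[15] = wvwuwuuvwuv$uuwu  (last char: 'u')
Last column: vw$wuwuwuuwuvvuu
Original string S is at sorted index 2

Answer: vw$wuwuwuuwuvvuu
2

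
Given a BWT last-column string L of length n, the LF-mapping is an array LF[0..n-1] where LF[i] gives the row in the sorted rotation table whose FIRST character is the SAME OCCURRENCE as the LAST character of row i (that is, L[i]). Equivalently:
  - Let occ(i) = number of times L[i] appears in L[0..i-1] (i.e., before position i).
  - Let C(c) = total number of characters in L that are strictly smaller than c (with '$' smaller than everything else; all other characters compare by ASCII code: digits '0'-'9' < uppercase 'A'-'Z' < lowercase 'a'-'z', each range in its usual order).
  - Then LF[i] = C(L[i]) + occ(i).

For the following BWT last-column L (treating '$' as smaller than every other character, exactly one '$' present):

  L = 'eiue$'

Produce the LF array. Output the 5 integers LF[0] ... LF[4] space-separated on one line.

Answer: 1 3 4 2 0

Derivation:
Char counts: '$':1, 'e':2, 'i':1, 'u':1
C (first-col start): C('$')=0, C('e')=1, C('i')=3, C('u')=4
L[0]='e': occ=0, LF[0]=C('e')+0=1+0=1
L[1]='i': occ=0, LF[1]=C('i')+0=3+0=3
L[2]='u': occ=0, LF[2]=C('u')+0=4+0=4
L[3]='e': occ=1, LF[3]=C('e')+1=1+1=2
L[4]='$': occ=0, LF[4]=C('$')+0=0+0=0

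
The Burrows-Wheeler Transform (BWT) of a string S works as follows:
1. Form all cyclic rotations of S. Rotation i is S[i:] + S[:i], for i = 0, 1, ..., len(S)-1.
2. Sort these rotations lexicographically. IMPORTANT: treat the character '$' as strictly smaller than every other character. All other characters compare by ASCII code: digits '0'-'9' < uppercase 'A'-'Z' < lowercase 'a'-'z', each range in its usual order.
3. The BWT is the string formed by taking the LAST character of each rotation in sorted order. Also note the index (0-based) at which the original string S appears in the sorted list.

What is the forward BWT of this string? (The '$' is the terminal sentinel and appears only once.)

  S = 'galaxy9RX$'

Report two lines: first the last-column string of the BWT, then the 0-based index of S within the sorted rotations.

All 10 rotations (rotation i = S[i:]+S[:i]):
  rot[0] = galaxy9RX$
  rot[1] = alaxy9RX$g
  rot[2] = laxy9RX$ga
  rot[3] = axy9RX$gal
  rot[4] = xy9RX$gala
  rot[5] = y9RX$galax
  rot[6] = 9RX$galaxy
  rot[7] = RX$galaxy9
  rot[8] = X$galaxy9R
  rot[9] = $galaxy9RX
Sorted (with $ < everything):
  sorted[0] = $galaxy9RX  (last char: 'X')
  sorted[1] = 9RX$galaxy  (last char: 'y')
  sorted[2] = RX$galaxy9  (last char: '9')
  sorted[3] = X$galaxy9R  (last char: 'R')
  sorted[4] = alaxy9RX$g  (last char: 'g')
  sorted[5] = axy9RX$gal  (last char: 'l')
  sorted[6] = galaxy9RX$  (last char: '$')
  sorted[7] = laxy9RX$ga  (last char: 'a')
  sorted[8] = xy9RX$gala  (last char: 'a')
  sorted[9] = y9RX$galax  (last char: 'x')
Last column: Xy9Rgl$aax
Original string S is at sorted index 6

Answer: Xy9Rgl$aax
6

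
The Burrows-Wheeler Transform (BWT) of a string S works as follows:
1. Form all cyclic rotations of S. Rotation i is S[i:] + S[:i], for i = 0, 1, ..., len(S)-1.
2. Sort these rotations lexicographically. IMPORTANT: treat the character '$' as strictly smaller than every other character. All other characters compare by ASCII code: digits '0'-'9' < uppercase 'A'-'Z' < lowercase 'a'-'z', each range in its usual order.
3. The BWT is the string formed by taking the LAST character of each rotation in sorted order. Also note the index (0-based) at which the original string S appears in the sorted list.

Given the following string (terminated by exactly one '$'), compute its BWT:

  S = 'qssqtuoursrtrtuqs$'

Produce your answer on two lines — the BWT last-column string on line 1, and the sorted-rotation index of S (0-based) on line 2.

Answer: suu$sustqsrqrqrtto
3

Derivation:
All 18 rotations (rotation i = S[i:]+S[:i]):
  rot[0] = qssqtuoursrtrtuqs$
  rot[1] = ssqtuoursrtrtuqs$q
  rot[2] = sqtuoursrtrtuqs$qs
  rot[3] = qtuoursrtrtuqs$qss
  rot[4] = tuoursrtrtuqs$qssq
  rot[5] = uoursrtrtuqs$qssqt
  rot[6] = oursrtrtuqs$qssqtu
  rot[7] = ursrtrtuqs$qssqtuo
  rot[8] = rsrtrtuqs$qssqtuou
  rot[9] = srtrtuqs$qssqtuour
  rot[10] = rtrtuqs$qssqtuours
  rot[11] = trtuqs$qssqtuoursr
  rot[12] = rtuqs$qssqtuoursrt
  rot[13] = tuqs$qssqtuoursrtr
  rot[14] = uqs$qssqtuoursrtrt
  rot[15] = qs$qssqtuoursrtrtu
  rot[16] = s$qssqtuoursrtrtuq
  rot[17] = $qssqtuoursrtrtuqs
Sorted (with $ < everything):
  sorted[0] = $qssqtuoursrtrtuqs  (last char: 's')
  sorted[1] = oursrtrtuqs$qssqtu  (last char: 'u')
  sorted[2] = qs$qssqtuoursrtrtu  (last char: 'u')
  sorted[3] = qssqtuoursrtrtuqs$  (last char: '$')
  sorted[4] = qtuoursrtrtuqs$qss  (last char: 's')
  sorted[5] = rsrtrtuqs$qssqtuou  (last char: 'u')
  sorted[6] = rtrtuqs$qssqtuours  (last char: 's')
  sorted[7] = rtuqs$qssqtuoursrt  (last char: 't')
  sorted[8] = s$qssqtuoursrtrtuq  (last char: 'q')
  sorted[9] = sqtuoursrtrtuqs$qs  (last char: 's')
  sorted[10] = srtrtuqs$qssqtuour  (last char: 'r')
  sorted[11] = ssqtuoursrtrtuqs$q  (last char: 'q')
  sorted[12] = trtuqs$qssqtuoursr  (last char: 'r')
  sorted[13] = tuoursrtrtuqs$qssq  (last char: 'q')
  sorted[14] = tuqs$qssqtuoursrtr  (last char: 'r')
  sorted[15] = uoursrtrtuqs$qssqt  (last char: 't')
  sorted[16] = uqs$qssqtuoursrtrt  (last char: 't')
  sorted[17] = ursrtrtuqs$qssqtuo  (last char: 'o')
Last column: suu$sustqsrqrqrtto
Original string S is at sorted index 3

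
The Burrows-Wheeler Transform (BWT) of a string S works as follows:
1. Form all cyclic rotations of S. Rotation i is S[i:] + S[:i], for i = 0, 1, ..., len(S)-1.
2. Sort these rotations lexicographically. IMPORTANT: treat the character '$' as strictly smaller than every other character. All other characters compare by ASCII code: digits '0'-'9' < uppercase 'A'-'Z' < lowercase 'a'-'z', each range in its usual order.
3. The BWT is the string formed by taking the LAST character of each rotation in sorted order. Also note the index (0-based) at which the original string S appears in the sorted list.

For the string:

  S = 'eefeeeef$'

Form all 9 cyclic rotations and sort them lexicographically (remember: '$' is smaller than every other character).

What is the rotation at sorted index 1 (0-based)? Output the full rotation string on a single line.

All 9 rotations (rotation i = S[i:]+S[:i]):
  rot[0] = eefeeeef$
  rot[1] = efeeeef$e
  rot[2] = feeeef$ee
  rot[3] = eeeef$eef
  rot[4] = eeef$eefe
  rot[5] = eef$eefee
  rot[6] = ef$eefeee
  rot[7] = f$eefeeee
  rot[8] = $eefeeeef
Sorted (with $ < everything):
  sorted[0] = $eefeeeef
  sorted[1] = eeeef$eef
  sorted[2] = eeef$eefe
  sorted[3] = eef$eefee
  sorted[4] = eefeeeef$
  sorted[5] = ef$eefeee
  sorted[6] = efeeeef$e
  sorted[7] = f$eefeeee
  sorted[8] = feeeef$ee
sorted[1] = eeeef$eef

Answer: eeeef$eef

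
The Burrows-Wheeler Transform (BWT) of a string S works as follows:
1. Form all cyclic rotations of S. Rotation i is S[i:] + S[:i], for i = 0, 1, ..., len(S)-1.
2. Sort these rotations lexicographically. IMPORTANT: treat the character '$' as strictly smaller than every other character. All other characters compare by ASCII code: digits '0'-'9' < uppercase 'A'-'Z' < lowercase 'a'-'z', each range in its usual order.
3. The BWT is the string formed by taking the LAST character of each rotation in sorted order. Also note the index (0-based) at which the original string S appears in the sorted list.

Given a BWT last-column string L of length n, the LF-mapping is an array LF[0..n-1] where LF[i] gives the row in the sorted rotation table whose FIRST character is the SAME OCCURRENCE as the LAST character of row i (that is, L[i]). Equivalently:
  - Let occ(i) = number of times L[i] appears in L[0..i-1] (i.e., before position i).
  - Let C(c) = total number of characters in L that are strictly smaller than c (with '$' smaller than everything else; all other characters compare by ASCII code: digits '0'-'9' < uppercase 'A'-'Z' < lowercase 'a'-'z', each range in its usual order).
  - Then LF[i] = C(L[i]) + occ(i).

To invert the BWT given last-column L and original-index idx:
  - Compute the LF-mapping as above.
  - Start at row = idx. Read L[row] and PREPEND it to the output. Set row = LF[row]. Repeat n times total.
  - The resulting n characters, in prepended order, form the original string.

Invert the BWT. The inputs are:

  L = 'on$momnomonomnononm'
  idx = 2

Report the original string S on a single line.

LF mapping: 12 6 0 1 13 2 7 14 3 15 8 16 4 9 17 10 18 11 5
Walk LF starting at row 2, prepending L[row]:
  step 1: row=2, L[2]='$', prepend. Next row=LF[2]=0
  step 2: row=0, L[0]='o', prepend. Next row=LF[0]=12
  step 3: row=12, L[12]='m', prepend. Next row=LF[12]=4
  step 4: row=4, L[4]='o', prepend. Next row=LF[4]=13
  step 5: row=13, L[13]='n', prepend. Next row=LF[13]=9
  step 6: row=9, L[9]='o', prepend. Next row=LF[9]=15
  step 7: row=15, L[15]='n', prepend. Next row=LF[15]=10
  step 8: row=10, L[10]='n', prepend. Next row=LF[10]=8
  step 9: row=8, L[8]='m', prepend. Next row=LF[8]=3
  step 10: row=3, L[3]='m', prepend. Next row=LF[3]=1
  step 11: row=1, L[1]='n', prepend. Next row=LF[1]=6
  step 12: row=6, L[6]='n', prepend. Next row=LF[6]=7
  step 13: row=7, L[7]='o', prepend. Next row=LF[7]=14
  step 14: row=14, L[14]='o', prepend. Next row=LF[14]=17
  step 15: row=17, L[17]='n', prepend. Next row=LF[17]=11
  step 16: row=11, L[11]='o', prepend. Next row=LF[11]=16
  step 17: row=16, L[16]='o', prepend. Next row=LF[16]=18
  step 18: row=18, L[18]='m', prepend. Next row=LF[18]=5
  step 19: row=5, L[5]='m', prepend. Next row=LF[5]=2
Reversed output: mmoonoonnmmnnonomo$

Answer: mmoonoonnmmnnonomo$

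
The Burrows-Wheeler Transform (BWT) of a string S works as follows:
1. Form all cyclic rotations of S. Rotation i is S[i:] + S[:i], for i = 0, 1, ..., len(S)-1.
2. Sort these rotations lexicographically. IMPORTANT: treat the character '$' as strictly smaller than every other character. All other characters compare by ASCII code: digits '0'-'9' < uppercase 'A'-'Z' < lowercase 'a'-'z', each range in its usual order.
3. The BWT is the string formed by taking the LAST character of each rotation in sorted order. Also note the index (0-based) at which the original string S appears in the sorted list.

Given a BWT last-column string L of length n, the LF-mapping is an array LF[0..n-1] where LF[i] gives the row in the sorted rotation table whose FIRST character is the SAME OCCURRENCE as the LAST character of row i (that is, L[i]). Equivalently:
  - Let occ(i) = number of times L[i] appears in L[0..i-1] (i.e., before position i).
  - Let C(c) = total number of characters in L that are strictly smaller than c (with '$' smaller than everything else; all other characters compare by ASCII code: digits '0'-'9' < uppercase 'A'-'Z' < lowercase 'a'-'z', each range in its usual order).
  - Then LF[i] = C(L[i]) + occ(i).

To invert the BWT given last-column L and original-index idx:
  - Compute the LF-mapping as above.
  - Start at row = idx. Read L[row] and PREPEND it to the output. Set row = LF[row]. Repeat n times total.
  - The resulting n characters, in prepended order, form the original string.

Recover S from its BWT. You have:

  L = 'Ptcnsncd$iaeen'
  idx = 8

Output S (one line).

LF mapping: 1 13 3 9 12 10 4 5 0 8 2 6 7 11
Walk LF starting at row 8, prepending L[row]:
  step 1: row=8, L[8]='$', prepend. Next row=LF[8]=0
  step 2: row=0, L[0]='P', prepend. Next row=LF[0]=1
  step 3: row=1, L[1]='t', prepend. Next row=LF[1]=13
  step 4: row=13, L[13]='n', prepend. Next row=LF[13]=11
  step 5: row=11, L[11]='e', prepend. Next row=LF[11]=6
  step 6: row=6, L[6]='c', prepend. Next row=LF[6]=4
  step 7: row=4, L[4]='s', prepend. Next row=LF[4]=12
  step 8: row=12, L[12]='e', prepend. Next row=LF[12]=7
  step 9: row=7, L[7]='d', prepend. Next row=LF[7]=5
  step 10: row=5, L[5]='n', prepend. Next row=LF[5]=10
  step 11: row=10, L[10]='a', prepend. Next row=LF[10]=2
  step 12: row=2, L[2]='c', prepend. Next row=LF[2]=3
  step 13: row=3, L[3]='n', prepend. Next row=LF[3]=9
  step 14: row=9, L[9]='i', prepend. Next row=LF[9]=8
Reversed output: incandescentP$

Answer: incandescentP$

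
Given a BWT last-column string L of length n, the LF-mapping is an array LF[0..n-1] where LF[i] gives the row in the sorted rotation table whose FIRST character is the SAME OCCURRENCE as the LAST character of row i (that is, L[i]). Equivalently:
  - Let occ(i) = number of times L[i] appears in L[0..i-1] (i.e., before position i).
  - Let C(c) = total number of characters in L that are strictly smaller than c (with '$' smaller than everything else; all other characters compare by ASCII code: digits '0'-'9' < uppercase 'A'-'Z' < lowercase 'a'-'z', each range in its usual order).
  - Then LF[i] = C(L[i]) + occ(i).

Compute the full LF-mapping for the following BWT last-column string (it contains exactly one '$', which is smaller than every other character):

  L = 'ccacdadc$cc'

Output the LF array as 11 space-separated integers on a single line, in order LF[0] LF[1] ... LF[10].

Char counts: '$':1, 'a':2, 'c':6, 'd':2
C (first-col start): C('$')=0, C('a')=1, C('c')=3, C('d')=9
L[0]='c': occ=0, LF[0]=C('c')+0=3+0=3
L[1]='c': occ=1, LF[1]=C('c')+1=3+1=4
L[2]='a': occ=0, LF[2]=C('a')+0=1+0=1
L[3]='c': occ=2, LF[3]=C('c')+2=3+2=5
L[4]='d': occ=0, LF[4]=C('d')+0=9+0=9
L[5]='a': occ=1, LF[5]=C('a')+1=1+1=2
L[6]='d': occ=1, LF[6]=C('d')+1=9+1=10
L[7]='c': occ=3, LF[7]=C('c')+3=3+3=6
L[8]='$': occ=0, LF[8]=C('$')+0=0+0=0
L[9]='c': occ=4, LF[9]=C('c')+4=3+4=7
L[10]='c': occ=5, LF[10]=C('c')+5=3+5=8

Answer: 3 4 1 5 9 2 10 6 0 7 8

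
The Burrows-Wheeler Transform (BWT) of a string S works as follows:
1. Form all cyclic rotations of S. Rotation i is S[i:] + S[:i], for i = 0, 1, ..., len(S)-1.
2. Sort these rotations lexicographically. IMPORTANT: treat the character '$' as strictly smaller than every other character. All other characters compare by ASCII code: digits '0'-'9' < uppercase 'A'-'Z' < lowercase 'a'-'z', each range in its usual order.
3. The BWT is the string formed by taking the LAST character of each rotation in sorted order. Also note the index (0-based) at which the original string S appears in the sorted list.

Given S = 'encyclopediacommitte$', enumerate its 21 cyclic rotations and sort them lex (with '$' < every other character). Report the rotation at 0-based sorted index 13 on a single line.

Answer: mmitte$encyclopediaco

Derivation:
All 21 rotations (rotation i = S[i:]+S[:i]):
  rot[0] = encyclopediacommitte$
  rot[1] = ncyclopediacommitte$e
  rot[2] = cyclopediacommitte$en
  rot[3] = yclopediacommitte$enc
  rot[4] = clopediacommitte$ency
  rot[5] = lopediacommitte$encyc
  rot[6] = opediacommitte$encycl
  rot[7] = pediacommitte$encyclo
  rot[8] = ediacommitte$encyclop
  rot[9] = diacommitte$encyclope
  rot[10] = iacommitte$encycloped
  rot[11] = acommitte$encyclopedi
  rot[12] = committe$encyclopedia
  rot[13] = ommitte$encyclopediac
  rot[14] = mmitte$encyclopediaco
  rot[15] = mitte$encyclopediacom
  rot[16] = itte$encyclopediacomm
  rot[17] = tte$encyclopediacommi
  rot[18] = te$encyclopediacommit
  rot[19] = e$encyclopediacommitt
  rot[20] = $encyclopediacommitte
Sorted (with $ < everything):
  sorted[0] = $encyclopediacommitte
  sorted[1] = acommitte$encyclopedi
  sorted[2] = clopediacommitte$ency
  sorted[3] = committe$encyclopedia
  sorted[4] = cyclopediacommitte$en
  sorted[5] = diacommitte$encyclope
  sorted[6] = e$encyclopediacommitt
  sorted[7] = ediacommitte$encyclop
  sorted[8] = encyclopediacommitte$
  sorted[9] = iacommitte$encycloped
  sorted[10] = itte$encyclopediacomm
  sorted[11] = lopediacommitte$encyc
  sorted[12] = mitte$encyclopediacom
  sorted[13] = mmitte$encyclopediaco
  sorted[14] = ncyclopediacommitte$e
  sorted[15] = ommitte$encyclopediac
  sorted[16] = opediacommitte$encycl
  sorted[17] = pediacommitte$encyclo
  sorted[18] = te$encyclopediacommit
  sorted[19] = tte$encyclopediacommi
  sorted[20] = yclopediacommitte$enc
sorted[13] = mmitte$encyclopediaco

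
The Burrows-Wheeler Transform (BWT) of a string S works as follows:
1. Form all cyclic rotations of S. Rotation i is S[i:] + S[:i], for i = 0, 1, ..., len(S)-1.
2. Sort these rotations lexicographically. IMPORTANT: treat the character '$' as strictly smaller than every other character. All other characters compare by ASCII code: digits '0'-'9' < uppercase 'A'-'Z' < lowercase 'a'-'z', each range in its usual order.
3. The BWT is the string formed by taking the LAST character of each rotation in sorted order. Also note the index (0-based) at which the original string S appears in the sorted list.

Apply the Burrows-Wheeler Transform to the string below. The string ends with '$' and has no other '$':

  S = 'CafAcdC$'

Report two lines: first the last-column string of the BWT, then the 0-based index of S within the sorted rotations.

All 8 rotations (rotation i = S[i:]+S[:i]):
  rot[0] = CafAcdC$
  rot[1] = afAcdC$C
  rot[2] = fAcdC$Ca
  rot[3] = AcdC$Caf
  rot[4] = cdC$CafA
  rot[5] = dC$CafAc
  rot[6] = C$CafAcd
  rot[7] = $CafAcdC
Sorted (with $ < everything):
  sorted[0] = $CafAcdC  (last char: 'C')
  sorted[1] = AcdC$Caf  (last char: 'f')
  sorted[2] = C$CafAcd  (last char: 'd')
  sorted[3] = CafAcdC$  (last char: '$')
  sorted[4] = afAcdC$C  (last char: 'C')
  sorted[5] = cdC$CafA  (last char: 'A')
  sorted[6] = dC$CafAc  (last char: 'c')
  sorted[7] = fAcdC$Ca  (last char: 'a')
Last column: Cfd$CAca
Original string S is at sorted index 3

Answer: Cfd$CAca
3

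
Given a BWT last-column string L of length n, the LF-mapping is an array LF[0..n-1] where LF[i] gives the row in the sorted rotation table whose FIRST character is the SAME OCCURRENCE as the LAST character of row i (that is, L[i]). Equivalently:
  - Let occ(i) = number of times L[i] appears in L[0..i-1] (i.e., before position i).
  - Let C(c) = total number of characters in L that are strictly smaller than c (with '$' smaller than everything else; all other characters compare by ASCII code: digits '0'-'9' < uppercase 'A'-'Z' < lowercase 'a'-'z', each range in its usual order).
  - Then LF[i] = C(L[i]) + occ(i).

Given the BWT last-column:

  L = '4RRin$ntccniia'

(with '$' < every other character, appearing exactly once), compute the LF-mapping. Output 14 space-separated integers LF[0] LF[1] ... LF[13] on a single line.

Answer: 1 2 3 7 10 0 11 13 5 6 12 8 9 4

Derivation:
Char counts: '$':1, '4':1, 'R':2, 'a':1, 'c':2, 'i':3, 'n':3, 't':1
C (first-col start): C('$')=0, C('4')=1, C('R')=2, C('a')=4, C('c')=5, C('i')=7, C('n')=10, C('t')=13
L[0]='4': occ=0, LF[0]=C('4')+0=1+0=1
L[1]='R': occ=0, LF[1]=C('R')+0=2+0=2
L[2]='R': occ=1, LF[2]=C('R')+1=2+1=3
L[3]='i': occ=0, LF[3]=C('i')+0=7+0=7
L[4]='n': occ=0, LF[4]=C('n')+0=10+0=10
L[5]='$': occ=0, LF[5]=C('$')+0=0+0=0
L[6]='n': occ=1, LF[6]=C('n')+1=10+1=11
L[7]='t': occ=0, LF[7]=C('t')+0=13+0=13
L[8]='c': occ=0, LF[8]=C('c')+0=5+0=5
L[9]='c': occ=1, LF[9]=C('c')+1=5+1=6
L[10]='n': occ=2, LF[10]=C('n')+2=10+2=12
L[11]='i': occ=1, LF[11]=C('i')+1=7+1=8
L[12]='i': occ=2, LF[12]=C('i')+2=7+2=9
L[13]='a': occ=0, LF[13]=C('a')+0=4+0=4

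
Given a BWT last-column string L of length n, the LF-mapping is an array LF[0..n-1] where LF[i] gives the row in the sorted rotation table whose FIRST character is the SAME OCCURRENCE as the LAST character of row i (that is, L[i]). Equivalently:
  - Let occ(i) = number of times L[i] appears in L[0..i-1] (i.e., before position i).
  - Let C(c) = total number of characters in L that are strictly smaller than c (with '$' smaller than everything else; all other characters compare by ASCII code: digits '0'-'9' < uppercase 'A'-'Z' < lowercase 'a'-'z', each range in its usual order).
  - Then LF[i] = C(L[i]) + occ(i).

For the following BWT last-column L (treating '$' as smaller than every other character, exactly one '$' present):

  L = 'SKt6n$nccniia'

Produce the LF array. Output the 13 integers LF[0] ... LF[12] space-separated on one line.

Answer: 3 2 12 1 9 0 10 5 6 11 7 8 4

Derivation:
Char counts: '$':1, '6':1, 'K':1, 'S':1, 'a':1, 'c':2, 'i':2, 'n':3, 't':1
C (first-col start): C('$')=0, C('6')=1, C('K')=2, C('S')=3, C('a')=4, C('c')=5, C('i')=7, C('n')=9, C('t')=12
L[0]='S': occ=0, LF[0]=C('S')+0=3+0=3
L[1]='K': occ=0, LF[1]=C('K')+0=2+0=2
L[2]='t': occ=0, LF[2]=C('t')+0=12+0=12
L[3]='6': occ=0, LF[3]=C('6')+0=1+0=1
L[4]='n': occ=0, LF[4]=C('n')+0=9+0=9
L[5]='$': occ=0, LF[5]=C('$')+0=0+0=0
L[6]='n': occ=1, LF[6]=C('n')+1=9+1=10
L[7]='c': occ=0, LF[7]=C('c')+0=5+0=5
L[8]='c': occ=1, LF[8]=C('c')+1=5+1=6
L[9]='n': occ=2, LF[9]=C('n')+2=9+2=11
L[10]='i': occ=0, LF[10]=C('i')+0=7+0=7
L[11]='i': occ=1, LF[11]=C('i')+1=7+1=8
L[12]='a': occ=0, LF[12]=C('a')+0=4+0=4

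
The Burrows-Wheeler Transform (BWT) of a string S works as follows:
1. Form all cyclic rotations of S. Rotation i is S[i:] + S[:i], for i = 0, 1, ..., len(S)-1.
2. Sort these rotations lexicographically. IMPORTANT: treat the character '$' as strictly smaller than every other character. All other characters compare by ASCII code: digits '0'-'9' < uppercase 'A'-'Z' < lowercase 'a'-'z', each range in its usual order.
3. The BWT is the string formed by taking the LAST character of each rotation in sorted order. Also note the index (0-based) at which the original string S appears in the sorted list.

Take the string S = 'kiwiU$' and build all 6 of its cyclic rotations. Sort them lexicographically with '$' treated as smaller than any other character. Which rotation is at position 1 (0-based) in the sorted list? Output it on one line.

Answer: U$kiwi

Derivation:
All 6 rotations (rotation i = S[i:]+S[:i]):
  rot[0] = kiwiU$
  rot[1] = iwiU$k
  rot[2] = wiU$ki
  rot[3] = iU$kiw
  rot[4] = U$kiwi
  rot[5] = $kiwiU
Sorted (with $ < everything):
  sorted[0] = $kiwiU
  sorted[1] = U$kiwi
  sorted[2] = iU$kiw
  sorted[3] = iwiU$k
  sorted[4] = kiwiU$
  sorted[5] = wiU$ki
sorted[1] = U$kiwi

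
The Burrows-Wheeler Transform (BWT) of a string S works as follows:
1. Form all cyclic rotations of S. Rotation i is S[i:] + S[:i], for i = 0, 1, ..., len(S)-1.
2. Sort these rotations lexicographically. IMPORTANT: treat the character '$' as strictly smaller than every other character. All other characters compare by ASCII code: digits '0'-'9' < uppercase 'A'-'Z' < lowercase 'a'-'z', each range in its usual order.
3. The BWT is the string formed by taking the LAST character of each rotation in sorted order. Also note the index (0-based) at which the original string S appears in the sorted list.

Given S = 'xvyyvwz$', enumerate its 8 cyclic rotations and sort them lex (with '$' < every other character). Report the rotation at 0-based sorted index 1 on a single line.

All 8 rotations (rotation i = S[i:]+S[:i]):
  rot[0] = xvyyvwz$
  rot[1] = vyyvwz$x
  rot[2] = yyvwz$xv
  rot[3] = yvwz$xvy
  rot[4] = vwz$xvyy
  rot[5] = wz$xvyyv
  rot[6] = z$xvyyvw
  rot[7] = $xvyyvwz
Sorted (with $ < everything):
  sorted[0] = $xvyyvwz
  sorted[1] = vwz$xvyy
  sorted[2] = vyyvwz$x
  sorted[3] = wz$xvyyv
  sorted[4] = xvyyvwz$
  sorted[5] = yvwz$xvy
  sorted[6] = yyvwz$xv
  sorted[7] = z$xvyyvw
sorted[1] = vwz$xvyy

Answer: vwz$xvyy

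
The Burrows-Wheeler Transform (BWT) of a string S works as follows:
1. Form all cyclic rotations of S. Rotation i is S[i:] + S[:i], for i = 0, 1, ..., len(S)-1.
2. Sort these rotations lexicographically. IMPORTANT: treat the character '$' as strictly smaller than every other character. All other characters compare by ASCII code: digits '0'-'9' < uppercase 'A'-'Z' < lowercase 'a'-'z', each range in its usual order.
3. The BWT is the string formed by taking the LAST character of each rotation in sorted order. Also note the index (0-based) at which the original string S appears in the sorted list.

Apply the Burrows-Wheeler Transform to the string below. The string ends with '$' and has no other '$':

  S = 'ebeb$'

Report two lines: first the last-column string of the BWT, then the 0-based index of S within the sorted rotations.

Answer: beeb$
4

Derivation:
All 5 rotations (rotation i = S[i:]+S[:i]):
  rot[0] = ebeb$
  rot[1] = beb$e
  rot[2] = eb$eb
  rot[3] = b$ebe
  rot[4] = $ebeb
Sorted (with $ < everything):
  sorted[0] = $ebeb  (last char: 'b')
  sorted[1] = b$ebe  (last char: 'e')
  sorted[2] = beb$e  (last char: 'e')
  sorted[3] = eb$eb  (last char: 'b')
  sorted[4] = ebeb$  (last char: '$')
Last column: beeb$
Original string S is at sorted index 4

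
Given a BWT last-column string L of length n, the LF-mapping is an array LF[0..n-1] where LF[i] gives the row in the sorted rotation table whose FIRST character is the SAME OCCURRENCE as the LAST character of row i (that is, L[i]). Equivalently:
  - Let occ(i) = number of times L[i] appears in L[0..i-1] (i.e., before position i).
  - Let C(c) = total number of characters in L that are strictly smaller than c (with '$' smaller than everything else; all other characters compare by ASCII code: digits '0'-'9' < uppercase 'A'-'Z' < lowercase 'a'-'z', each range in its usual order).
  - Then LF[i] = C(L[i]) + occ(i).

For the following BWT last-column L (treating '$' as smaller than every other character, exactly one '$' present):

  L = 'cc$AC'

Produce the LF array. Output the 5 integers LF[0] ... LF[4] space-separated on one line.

Answer: 3 4 0 1 2

Derivation:
Char counts: '$':1, 'A':1, 'C':1, 'c':2
C (first-col start): C('$')=0, C('A')=1, C('C')=2, C('c')=3
L[0]='c': occ=0, LF[0]=C('c')+0=3+0=3
L[1]='c': occ=1, LF[1]=C('c')+1=3+1=4
L[2]='$': occ=0, LF[2]=C('$')+0=0+0=0
L[3]='A': occ=0, LF[3]=C('A')+0=1+0=1
L[4]='C': occ=0, LF[4]=C('C')+0=2+0=2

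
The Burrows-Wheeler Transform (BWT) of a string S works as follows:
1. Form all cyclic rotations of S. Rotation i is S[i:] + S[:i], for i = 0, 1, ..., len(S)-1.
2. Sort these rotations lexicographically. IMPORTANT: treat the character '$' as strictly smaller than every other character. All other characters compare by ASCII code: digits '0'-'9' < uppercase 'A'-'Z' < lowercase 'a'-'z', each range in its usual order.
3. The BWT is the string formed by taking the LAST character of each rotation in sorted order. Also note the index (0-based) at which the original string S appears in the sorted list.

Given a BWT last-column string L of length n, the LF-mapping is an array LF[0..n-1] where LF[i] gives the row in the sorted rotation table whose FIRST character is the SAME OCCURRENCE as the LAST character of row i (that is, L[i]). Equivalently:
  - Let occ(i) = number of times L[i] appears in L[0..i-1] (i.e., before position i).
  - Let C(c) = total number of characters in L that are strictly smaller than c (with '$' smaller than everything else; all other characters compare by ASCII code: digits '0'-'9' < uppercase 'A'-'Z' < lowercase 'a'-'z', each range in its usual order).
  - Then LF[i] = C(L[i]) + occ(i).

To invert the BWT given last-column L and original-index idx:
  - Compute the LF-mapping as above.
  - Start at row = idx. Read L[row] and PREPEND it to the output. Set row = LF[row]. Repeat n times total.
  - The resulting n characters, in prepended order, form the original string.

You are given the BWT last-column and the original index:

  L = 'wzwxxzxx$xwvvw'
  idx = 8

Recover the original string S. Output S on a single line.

LF mapping: 3 12 4 7 8 13 9 10 0 11 5 1 2 6
Walk LF starting at row 8, prepending L[row]:
  step 1: row=8, L[8]='$', prepend. Next row=LF[8]=0
  step 2: row=0, L[0]='w', prepend. Next row=LF[0]=3
  step 3: row=3, L[3]='x', prepend. Next row=LF[3]=7
  step 4: row=7, L[7]='x', prepend. Next row=LF[7]=10
  step 5: row=10, L[10]='w', prepend. Next row=LF[10]=5
  step 6: row=5, L[5]='z', prepend. Next row=LF[5]=13
  step 7: row=13, L[13]='w', prepend. Next row=LF[13]=6
  step 8: row=6, L[6]='x', prepend. Next row=LF[6]=9
  step 9: row=9, L[9]='x', prepend. Next row=LF[9]=11
  step 10: row=11, L[11]='v', prepend. Next row=LF[11]=1
  step 11: row=1, L[1]='z', prepend. Next row=LF[1]=12
  step 12: row=12, L[12]='v', prepend. Next row=LF[12]=2
  step 13: row=2, L[2]='w', prepend. Next row=LF[2]=4
  step 14: row=4, L[4]='x', prepend. Next row=LF[4]=8
Reversed output: xwvzvxxwzwxxw$

Answer: xwvzvxxwzwxxw$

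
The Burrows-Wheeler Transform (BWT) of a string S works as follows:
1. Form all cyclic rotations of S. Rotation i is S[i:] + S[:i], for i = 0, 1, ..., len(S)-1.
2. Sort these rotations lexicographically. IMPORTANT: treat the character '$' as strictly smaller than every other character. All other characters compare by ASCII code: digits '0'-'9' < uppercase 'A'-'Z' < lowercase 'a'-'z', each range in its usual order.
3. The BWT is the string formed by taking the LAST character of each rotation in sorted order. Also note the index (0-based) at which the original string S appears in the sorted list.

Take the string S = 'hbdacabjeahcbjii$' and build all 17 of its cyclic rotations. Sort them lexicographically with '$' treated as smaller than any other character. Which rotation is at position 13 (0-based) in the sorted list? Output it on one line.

All 17 rotations (rotation i = S[i:]+S[:i]):
  rot[0] = hbdacabjeahcbjii$
  rot[1] = bdacabjeahcbjii$h
  rot[2] = dacabjeahcbjii$hb
  rot[3] = acabjeahcbjii$hbd
  rot[4] = cabjeahcbjii$hbda
  rot[5] = abjeahcbjii$hbdac
  rot[6] = bjeahcbjii$hbdaca
  rot[7] = jeahcbjii$hbdacab
  rot[8] = eahcbjii$hbdacabj
  rot[9] = ahcbjii$hbdacabje
  rot[10] = hcbjii$hbdacabjea
  rot[11] = cbjii$hbdacabjeah
  rot[12] = bjii$hbdacabjeahc
  rot[13] = jii$hbdacabjeahcb
  rot[14] = ii$hbdacabjeahcbj
  rot[15] = i$hbdacabjeahcbji
  rot[16] = $hbdacabjeahcbjii
Sorted (with $ < everything):
  sorted[0] = $hbdacabjeahcbjii
  sorted[1] = abjeahcbjii$hbdac
  sorted[2] = acabjeahcbjii$hbd
  sorted[3] = ahcbjii$hbdacabje
  sorted[4] = bdacabjeahcbjii$h
  sorted[5] = bjeahcbjii$hbdaca
  sorted[6] = bjii$hbdacabjeahc
  sorted[7] = cabjeahcbjii$hbda
  sorted[8] = cbjii$hbdacabjeah
  sorted[9] = dacabjeahcbjii$hb
  sorted[10] = eahcbjii$hbdacabj
  sorted[11] = hbdacabjeahcbjii$
  sorted[12] = hcbjii$hbdacabjea
  sorted[13] = i$hbdacabjeahcbji
  sorted[14] = ii$hbdacabjeahcbj
  sorted[15] = jeahcbjii$hbdacab
  sorted[16] = jii$hbdacabjeahcb
sorted[13] = i$hbdacabjeahcbji

Answer: i$hbdacabjeahcbji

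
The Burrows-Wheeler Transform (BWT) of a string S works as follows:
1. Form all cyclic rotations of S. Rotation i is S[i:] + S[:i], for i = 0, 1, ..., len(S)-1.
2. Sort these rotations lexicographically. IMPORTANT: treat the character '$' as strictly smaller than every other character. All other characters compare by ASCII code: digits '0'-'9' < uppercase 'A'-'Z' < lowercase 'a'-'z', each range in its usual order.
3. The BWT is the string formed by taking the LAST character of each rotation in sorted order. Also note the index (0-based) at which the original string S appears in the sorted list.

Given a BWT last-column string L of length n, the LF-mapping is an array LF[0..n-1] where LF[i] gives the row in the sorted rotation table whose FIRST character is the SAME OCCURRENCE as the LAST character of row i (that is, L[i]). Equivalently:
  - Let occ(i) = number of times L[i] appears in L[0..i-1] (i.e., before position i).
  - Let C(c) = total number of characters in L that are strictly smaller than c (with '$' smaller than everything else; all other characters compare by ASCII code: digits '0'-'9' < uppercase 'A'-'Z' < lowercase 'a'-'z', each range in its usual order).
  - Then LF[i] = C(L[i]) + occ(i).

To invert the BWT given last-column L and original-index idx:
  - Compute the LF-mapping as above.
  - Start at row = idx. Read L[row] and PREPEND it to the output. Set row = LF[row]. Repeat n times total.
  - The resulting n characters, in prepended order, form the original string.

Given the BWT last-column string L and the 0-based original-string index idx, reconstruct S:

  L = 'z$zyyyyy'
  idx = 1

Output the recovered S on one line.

LF mapping: 6 0 7 1 2 3 4 5
Walk LF starting at row 1, prepending L[row]:
  step 1: row=1, L[1]='$', prepend. Next row=LF[1]=0
  step 2: row=0, L[0]='z', prepend. Next row=LF[0]=6
  step 3: row=6, L[6]='y', prepend. Next row=LF[6]=4
  step 4: row=4, L[4]='y', prepend. Next row=LF[4]=2
  step 5: row=2, L[2]='z', prepend. Next row=LF[2]=7
  step 6: row=7, L[7]='y', prepend. Next row=LF[7]=5
  step 7: row=5, L[5]='y', prepend. Next row=LF[5]=3
  step 8: row=3, L[3]='y', prepend. Next row=LF[3]=1
Reversed output: yyyzyyz$

Answer: yyyzyyz$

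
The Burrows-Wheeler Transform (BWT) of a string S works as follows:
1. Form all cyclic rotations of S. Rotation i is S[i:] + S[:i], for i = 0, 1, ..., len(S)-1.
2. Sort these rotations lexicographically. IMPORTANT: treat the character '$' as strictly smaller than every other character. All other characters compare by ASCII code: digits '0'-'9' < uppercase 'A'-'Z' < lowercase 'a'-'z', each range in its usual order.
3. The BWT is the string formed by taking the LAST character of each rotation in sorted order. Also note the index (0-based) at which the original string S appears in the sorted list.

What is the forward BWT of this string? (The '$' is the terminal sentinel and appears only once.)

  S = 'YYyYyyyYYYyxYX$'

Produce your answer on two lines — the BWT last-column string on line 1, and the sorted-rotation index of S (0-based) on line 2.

Answer: XYxy$YYYyyyYYyY
4

Derivation:
All 15 rotations (rotation i = S[i:]+S[:i]):
  rot[0] = YYyYyyyYYYyxYX$
  rot[1] = YyYyyyYYYyxYX$Y
  rot[2] = yYyyyYYYyxYX$YY
  rot[3] = YyyyYYYyxYX$YYy
  rot[4] = yyyYYYyxYX$YYyY
  rot[5] = yyYYYyxYX$YYyYy
  rot[6] = yYYYyxYX$YYyYyy
  rot[7] = YYYyxYX$YYyYyyy
  rot[8] = YYyxYX$YYyYyyyY
  rot[9] = YyxYX$YYyYyyyYY
  rot[10] = yxYX$YYyYyyyYYY
  rot[11] = xYX$YYyYyyyYYYy
  rot[12] = YX$YYyYyyyYYYyx
  rot[13] = X$YYyYyyyYYYyxY
  rot[14] = $YYyYyyyYYYyxYX
Sorted (with $ < everything):
  sorted[0] = $YYyYyyyYYYyxYX  (last char: 'X')
  sorted[1] = X$YYyYyyyYYYyxY  (last char: 'Y')
  sorted[2] = YX$YYyYyyyYYYyx  (last char: 'x')
  sorted[3] = YYYyxYX$YYyYyyy  (last char: 'y')
  sorted[4] = YYyYyyyYYYyxYX$  (last char: '$')
  sorted[5] = YYyxYX$YYyYyyyY  (last char: 'Y')
  sorted[6] = YyYyyyYYYyxYX$Y  (last char: 'Y')
  sorted[7] = YyxYX$YYyYyyyYY  (last char: 'Y')
  sorted[8] = YyyyYYYyxYX$YYy  (last char: 'y')
  sorted[9] = xYX$YYyYyyyYYYy  (last char: 'y')
  sorted[10] = yYYYyxYX$YYyYyy  (last char: 'y')
  sorted[11] = yYyyyYYYyxYX$YY  (last char: 'Y')
  sorted[12] = yxYX$YYyYyyyYYY  (last char: 'Y')
  sorted[13] = yyYYYyxYX$YYyYy  (last char: 'y')
  sorted[14] = yyyYYYyxYX$YYyY  (last char: 'Y')
Last column: XYxy$YYYyyyYYyY
Original string S is at sorted index 4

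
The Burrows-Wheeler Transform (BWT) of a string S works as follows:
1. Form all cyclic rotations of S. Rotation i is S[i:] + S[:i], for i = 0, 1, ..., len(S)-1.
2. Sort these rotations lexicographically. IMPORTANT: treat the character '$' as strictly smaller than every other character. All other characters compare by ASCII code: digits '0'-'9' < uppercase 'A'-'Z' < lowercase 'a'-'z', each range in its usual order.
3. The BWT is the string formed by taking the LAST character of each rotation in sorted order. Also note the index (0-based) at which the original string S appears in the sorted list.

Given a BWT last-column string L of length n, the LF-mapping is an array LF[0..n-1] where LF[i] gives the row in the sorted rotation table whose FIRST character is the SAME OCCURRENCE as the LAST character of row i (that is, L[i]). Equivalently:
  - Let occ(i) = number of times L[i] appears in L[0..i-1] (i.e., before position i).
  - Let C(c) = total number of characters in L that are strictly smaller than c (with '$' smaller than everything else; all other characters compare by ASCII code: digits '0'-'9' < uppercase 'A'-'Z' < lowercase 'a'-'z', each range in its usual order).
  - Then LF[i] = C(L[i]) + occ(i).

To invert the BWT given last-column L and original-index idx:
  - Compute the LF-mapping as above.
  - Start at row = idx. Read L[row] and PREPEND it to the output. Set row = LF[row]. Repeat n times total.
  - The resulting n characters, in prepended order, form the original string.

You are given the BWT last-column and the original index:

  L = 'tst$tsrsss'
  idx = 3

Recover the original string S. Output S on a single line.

Answer: sstsrstst$

Derivation:
LF mapping: 7 2 8 0 9 3 1 4 5 6
Walk LF starting at row 3, prepending L[row]:
  step 1: row=3, L[3]='$', prepend. Next row=LF[3]=0
  step 2: row=0, L[0]='t', prepend. Next row=LF[0]=7
  step 3: row=7, L[7]='s', prepend. Next row=LF[7]=4
  step 4: row=4, L[4]='t', prepend. Next row=LF[4]=9
  step 5: row=9, L[9]='s', prepend. Next row=LF[9]=6
  step 6: row=6, L[6]='r', prepend. Next row=LF[6]=1
  step 7: row=1, L[1]='s', prepend. Next row=LF[1]=2
  step 8: row=2, L[2]='t', prepend. Next row=LF[2]=8
  step 9: row=8, L[8]='s', prepend. Next row=LF[8]=5
  step 10: row=5, L[5]='s', prepend. Next row=LF[5]=3
Reversed output: sstsrstst$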